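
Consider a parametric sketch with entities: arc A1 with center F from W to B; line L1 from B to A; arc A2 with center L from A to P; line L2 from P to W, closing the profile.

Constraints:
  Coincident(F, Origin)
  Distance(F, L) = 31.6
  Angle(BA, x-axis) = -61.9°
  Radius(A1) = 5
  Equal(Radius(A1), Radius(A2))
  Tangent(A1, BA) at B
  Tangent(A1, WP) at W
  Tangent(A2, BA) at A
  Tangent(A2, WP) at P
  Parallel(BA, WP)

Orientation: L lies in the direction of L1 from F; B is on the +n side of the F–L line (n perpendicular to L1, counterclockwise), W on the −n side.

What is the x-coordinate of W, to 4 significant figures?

-4.411

The slot axis is L1's direction at -61.9°, so u = (cos -61.9°, sin -61.9°) = (0.4710, -0.8821) and n = (−sin -61.9°, cos -61.9°) = (0.8821, 0.4710). F is at the origin and L lies 31.6 along u from F, so L = 31.6·u = (14.88, -27.88). Tangency of A1 to both parallel lines with radius 5.0 puts B and W at F ± 5.0·n: B = (4.411, 2.355), W = (-4.411, -2.355). So W.x = -4.411.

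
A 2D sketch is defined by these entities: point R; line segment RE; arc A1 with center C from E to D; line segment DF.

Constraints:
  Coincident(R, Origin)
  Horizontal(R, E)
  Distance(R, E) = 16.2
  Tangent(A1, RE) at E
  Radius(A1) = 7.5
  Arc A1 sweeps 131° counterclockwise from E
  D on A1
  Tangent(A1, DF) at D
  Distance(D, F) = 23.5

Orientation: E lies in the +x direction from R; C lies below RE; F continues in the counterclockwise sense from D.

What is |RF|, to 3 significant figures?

39.8

R is at the origin; R and E share the same y with |RE| = 16.2 and E on the +x side, so E = (16.2, 0.00). Tangency of A1 to RE means the radius CE is perpendicular to RE, so C = E + (0, -7.5) = (16.2, -7.50). On A1, E sits at bearing 90° from C; a 131° counterclockwise sweep puts D at bearing 221°, so D = C + 7.5·(cos 221°, sin 221°) = (10.5, -12.4). A1 meets DF tangentially, so CD is at right angles to DF, so DF runs along (−sin 221°, cos 221°); with |DF| = 23.5, F = (26.0, -30.2). Then |RF| = |F − R| = 39.8.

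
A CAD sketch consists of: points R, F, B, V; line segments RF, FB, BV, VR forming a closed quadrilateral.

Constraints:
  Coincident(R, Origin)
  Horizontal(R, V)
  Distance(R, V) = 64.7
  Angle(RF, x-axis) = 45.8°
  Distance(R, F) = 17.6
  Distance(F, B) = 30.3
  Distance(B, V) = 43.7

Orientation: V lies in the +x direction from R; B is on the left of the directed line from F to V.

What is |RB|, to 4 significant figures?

47.85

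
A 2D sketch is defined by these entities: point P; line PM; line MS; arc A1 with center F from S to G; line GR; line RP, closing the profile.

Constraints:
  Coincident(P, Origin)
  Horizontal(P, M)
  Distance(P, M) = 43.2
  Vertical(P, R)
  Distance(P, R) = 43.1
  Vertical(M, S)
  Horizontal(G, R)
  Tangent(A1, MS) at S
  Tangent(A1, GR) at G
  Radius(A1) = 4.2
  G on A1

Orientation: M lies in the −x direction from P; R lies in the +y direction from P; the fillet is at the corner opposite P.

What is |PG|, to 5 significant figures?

58.126

P is at the origin; PM is horizontal with |PM| = 43.2 and M on the −x side, so M = (-43.200, 0.0000). P and R share the same x with |PR| = 43.1 and R on the +y side, so R = (0.0000, 43.100). The virtual corner opposite P is at (-43.200, 43.100). The tangent condition forces FS to be normal to MS and tangency of A1 to GR means the radius FG is perpendicular to GR, with radius 4.2, so the center F sits 4.2 in from both sides at F = (-39.000, 38.900). That places the tangent points at S = (-43.200, 38.900) on MS and G = (-39.000, 43.100) on GR. Then |PG| = |G − P| = 58.126.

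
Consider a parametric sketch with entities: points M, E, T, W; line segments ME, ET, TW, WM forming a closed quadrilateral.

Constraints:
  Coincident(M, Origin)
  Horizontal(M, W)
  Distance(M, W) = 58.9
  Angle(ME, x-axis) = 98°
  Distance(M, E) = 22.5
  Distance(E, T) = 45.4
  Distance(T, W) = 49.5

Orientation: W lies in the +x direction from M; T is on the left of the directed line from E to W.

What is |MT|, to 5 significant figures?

57.405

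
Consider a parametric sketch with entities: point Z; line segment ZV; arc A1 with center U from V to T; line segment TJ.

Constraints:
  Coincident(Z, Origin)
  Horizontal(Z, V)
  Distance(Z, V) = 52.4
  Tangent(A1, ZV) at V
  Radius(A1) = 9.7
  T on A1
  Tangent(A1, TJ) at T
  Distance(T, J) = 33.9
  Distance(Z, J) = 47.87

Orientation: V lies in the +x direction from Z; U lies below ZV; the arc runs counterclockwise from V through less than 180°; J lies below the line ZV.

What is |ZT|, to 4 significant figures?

43.87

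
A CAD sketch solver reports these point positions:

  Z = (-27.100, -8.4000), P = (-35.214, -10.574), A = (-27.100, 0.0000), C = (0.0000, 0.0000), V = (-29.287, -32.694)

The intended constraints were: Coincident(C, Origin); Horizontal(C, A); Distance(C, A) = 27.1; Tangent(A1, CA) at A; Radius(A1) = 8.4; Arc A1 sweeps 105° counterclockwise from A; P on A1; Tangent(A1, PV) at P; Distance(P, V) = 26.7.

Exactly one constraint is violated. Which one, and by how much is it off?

Distance(P, V) = 26.7 — off by 3.80.

C = (0.00, 0.00) ✓; C.y = 0.00, A.y = 0.00 ✓; |CA| = 27.10 ✓; ∠(ZA, AC) = 90.00° ✓; |ZA| = 8.400 ✓; bearing(Z→P) − bearing(Z→A) = 105.0° ✓; |ZP| = 8.400 ✓; ∠(ZP, PV) = 90.00° ✓; |PV| = 22.90 ✗.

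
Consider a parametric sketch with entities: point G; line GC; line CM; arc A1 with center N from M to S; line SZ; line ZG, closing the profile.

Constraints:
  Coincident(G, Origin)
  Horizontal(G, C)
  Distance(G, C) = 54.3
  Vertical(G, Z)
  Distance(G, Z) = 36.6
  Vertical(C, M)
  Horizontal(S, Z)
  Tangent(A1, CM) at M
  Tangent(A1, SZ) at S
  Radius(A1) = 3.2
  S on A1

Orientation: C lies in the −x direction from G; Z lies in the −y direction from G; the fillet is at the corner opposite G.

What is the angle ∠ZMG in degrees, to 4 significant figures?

34.97°

G is at the origin; GC is horizontal with |GC| = 54.3 and C on the −x side, so C = (-54.30, 0.000). GZ is vertical with |GZ| = 36.6 and Z on the −y side, so Z = (0.000, -36.60). The virtual corner opposite G is at (-54.30, -36.60). A1 meets CM tangentially, so NM is at right angles to CM and tangency of A1 to SZ means the radius NS is perpendicular to SZ, with radius 3.2, so the center N sits 3.2 in from both sides at N = (-51.10, -33.40). That places the tangent points at M = (-54.30, -33.40) on CM and S = (-51.10, -36.60) on SZ. Then cos ∠ZMG = MZ·MG / (|MZ||MG|), giving 34.97°.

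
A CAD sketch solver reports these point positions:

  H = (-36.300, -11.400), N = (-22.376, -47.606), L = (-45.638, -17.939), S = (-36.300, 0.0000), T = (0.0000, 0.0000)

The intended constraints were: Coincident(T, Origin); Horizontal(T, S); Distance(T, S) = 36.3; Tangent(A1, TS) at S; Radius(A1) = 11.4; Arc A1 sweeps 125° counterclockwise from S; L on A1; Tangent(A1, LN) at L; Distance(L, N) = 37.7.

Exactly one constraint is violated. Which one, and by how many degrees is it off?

Tangent(A1, LN) at L — off by 3.10°.

T = (0.00, 0.00) ✓; T.y = 0.00, S.y = 0.00 ✓; |TS| = 36.30 ✓; ∠(HS, ST) = 90.00° ✓; |HS| = 11.40 ✓; bearing(H→L) − bearing(H→S) = 125.0° ✓; |HL| = 11.40 ✓; ∠(HL, LN) = 86.90° ✗; |LN| = 37.70 ✓.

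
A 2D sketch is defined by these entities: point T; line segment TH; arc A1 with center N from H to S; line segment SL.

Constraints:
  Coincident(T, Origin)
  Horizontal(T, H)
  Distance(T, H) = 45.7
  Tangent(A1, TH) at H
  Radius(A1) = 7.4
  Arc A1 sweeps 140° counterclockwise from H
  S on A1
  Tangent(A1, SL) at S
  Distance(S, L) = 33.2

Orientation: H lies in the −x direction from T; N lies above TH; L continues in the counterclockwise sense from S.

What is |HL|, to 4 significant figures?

40.14

On A1, H sits at bearing -90° from N; a 140° counterclockwise sweep puts S at bearing 50°, so S = N + 7.4·(cos 50°, sin 50°) = (-40.94, 13.07). Since A1 is tangent to SL there, NS ⟂ SL, so SL runs along (−sin 50°, cos 50°); with |SL| = 33.2, L = (-66.38, 34.41). Then |HL| = |L − H| = 40.14.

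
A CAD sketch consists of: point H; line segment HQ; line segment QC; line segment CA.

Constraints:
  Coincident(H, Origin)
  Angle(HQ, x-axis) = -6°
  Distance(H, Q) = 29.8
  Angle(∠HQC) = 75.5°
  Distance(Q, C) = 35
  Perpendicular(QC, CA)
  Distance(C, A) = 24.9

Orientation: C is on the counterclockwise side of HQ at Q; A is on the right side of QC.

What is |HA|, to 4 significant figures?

60.39

∠HQC = 75.5°, so QC runs at -6.0° + (180° − 75.5°) = 98.50° from the x-axis; with |QC| = 35.0, C = Q + 35.0·(cos 98.50°, sin 98.50°) = (24.46, 31.50). The perpendicularity gives CA at right angles to QC; with |CA| = 24.9 on the right of QC, A = C + 24.9·(0.9890, 0.1478) = (49.09, 35.18). Then |HA| = |A − H| = 60.39.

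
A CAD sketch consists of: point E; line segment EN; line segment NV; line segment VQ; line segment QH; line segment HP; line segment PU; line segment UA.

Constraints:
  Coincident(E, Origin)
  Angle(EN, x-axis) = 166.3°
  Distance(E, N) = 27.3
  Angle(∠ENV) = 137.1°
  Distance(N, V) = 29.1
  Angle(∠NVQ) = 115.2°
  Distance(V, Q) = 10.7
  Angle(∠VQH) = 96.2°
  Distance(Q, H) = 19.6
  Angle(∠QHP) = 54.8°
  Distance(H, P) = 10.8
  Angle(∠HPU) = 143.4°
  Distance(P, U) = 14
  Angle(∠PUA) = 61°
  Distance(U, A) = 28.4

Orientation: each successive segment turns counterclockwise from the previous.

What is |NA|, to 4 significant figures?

44.43

E is at the origin; EN runs at 166.3° with length 27.3, so N = (-26.52, 6.466). ∠ENV = 137.1° gives NV at -150.8° from the x-axis; with |NV| = 29.1, V = (-51.93, -7.731). ∠NVQ = 115.2° gives VQ at -86.00° from the x-axis; with |VQ| = 10.7, Q = (-51.18, -18.40). ∠VQH = 96.2° gives QH at -2.200° from the x-axis; with |QH| = 19.6, H = (-31.59, -19.16). ∠QHP = 54.8° gives HP at 123.0° from the x-axis; with |HP| = 10.8, P = (-37.48, -10.10). ∠HPU = 143.4° gives PU at 159.6° from the x-axis; with |PU| = 14.0, U = (-50.60, -5.220). ∠PUA = 61.0° gives UA at -81.40° from the x-axis; with |UA| = 28.4, A = (-46.35, -33.30). Then |NA| = |A − N| = 44.43.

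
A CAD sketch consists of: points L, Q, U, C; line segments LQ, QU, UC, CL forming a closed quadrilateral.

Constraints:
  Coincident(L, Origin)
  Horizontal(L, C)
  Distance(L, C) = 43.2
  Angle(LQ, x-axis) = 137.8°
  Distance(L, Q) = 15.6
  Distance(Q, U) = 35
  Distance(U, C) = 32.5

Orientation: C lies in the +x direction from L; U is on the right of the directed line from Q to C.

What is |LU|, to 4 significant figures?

19.41

Checks: |QU| = 35.00 ✓; |UC| = 32.50 ✓.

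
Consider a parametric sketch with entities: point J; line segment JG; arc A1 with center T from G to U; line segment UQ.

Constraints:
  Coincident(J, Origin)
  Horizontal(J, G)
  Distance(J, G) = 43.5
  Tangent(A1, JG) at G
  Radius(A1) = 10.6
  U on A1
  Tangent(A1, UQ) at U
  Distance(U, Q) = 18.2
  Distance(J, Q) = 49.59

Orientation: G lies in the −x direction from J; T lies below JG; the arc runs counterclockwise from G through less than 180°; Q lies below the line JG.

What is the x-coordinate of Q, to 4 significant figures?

-38.63

Checks: |TU| = 10.60 ✓; ∠(TU, UQ) = 90.00° ✓; |UQ| = 18.20 ✓; |JQ| = 49.59 ✓.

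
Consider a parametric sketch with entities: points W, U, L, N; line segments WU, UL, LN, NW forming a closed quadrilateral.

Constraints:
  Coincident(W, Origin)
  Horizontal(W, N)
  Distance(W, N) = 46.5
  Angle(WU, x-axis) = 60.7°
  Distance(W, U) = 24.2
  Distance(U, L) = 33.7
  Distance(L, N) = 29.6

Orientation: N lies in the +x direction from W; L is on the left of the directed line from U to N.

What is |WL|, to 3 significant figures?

53.4

W is at the origin; WN is horizontal with |WN| = 46.5 and N in +x, so N = (46.5, 0). WU runs at 60.7° with |WU| = 24.2, so U = (11.8, 21.1). L is determined by |UL| = 33.7 and |LN| = 29.6 together: it lies at the intersection of circle(U, 33.7) and circle(N, 29.6). With |UN| = 40.6, the foot of the radical line on UN is 23.5 from U and the perpendicular offset is √(33.7² − 23.5²) = 24.2. Taking the left-of-UN solution: L = (44.5, 29.5).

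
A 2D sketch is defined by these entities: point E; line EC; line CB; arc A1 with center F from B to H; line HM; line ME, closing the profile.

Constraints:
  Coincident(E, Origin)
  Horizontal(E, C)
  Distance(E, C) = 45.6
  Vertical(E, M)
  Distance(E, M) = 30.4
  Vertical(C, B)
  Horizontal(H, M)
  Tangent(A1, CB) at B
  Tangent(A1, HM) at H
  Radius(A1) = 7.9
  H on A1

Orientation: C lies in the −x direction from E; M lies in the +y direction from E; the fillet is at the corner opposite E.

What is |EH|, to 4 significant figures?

48.43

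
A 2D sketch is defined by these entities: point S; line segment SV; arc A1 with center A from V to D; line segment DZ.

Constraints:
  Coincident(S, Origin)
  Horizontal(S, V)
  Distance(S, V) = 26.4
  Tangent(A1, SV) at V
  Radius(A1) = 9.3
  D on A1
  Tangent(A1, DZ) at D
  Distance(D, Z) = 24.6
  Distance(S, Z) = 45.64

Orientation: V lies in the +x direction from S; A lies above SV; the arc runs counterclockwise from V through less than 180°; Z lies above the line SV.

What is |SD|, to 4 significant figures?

37.28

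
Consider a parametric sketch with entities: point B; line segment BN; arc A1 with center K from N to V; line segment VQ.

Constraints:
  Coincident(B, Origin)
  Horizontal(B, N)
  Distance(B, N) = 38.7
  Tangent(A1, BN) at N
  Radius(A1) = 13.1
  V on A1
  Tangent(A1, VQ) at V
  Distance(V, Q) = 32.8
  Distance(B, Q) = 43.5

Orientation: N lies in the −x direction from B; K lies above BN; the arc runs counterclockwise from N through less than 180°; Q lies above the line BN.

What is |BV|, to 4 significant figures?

27.76

Checks: |KV| = 13.10 ✓; ∠(KV, VQ) = 90.00° ✓; |VQ| = 32.80 ✓; |BQ| = 43.50 ✓.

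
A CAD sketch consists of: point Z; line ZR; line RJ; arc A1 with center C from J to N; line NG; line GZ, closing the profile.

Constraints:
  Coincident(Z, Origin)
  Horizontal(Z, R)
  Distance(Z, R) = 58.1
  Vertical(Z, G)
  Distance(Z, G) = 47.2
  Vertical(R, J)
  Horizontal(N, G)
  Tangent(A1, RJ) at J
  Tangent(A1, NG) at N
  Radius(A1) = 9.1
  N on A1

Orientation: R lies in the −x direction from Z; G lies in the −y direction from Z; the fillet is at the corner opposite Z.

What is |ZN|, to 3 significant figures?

68.0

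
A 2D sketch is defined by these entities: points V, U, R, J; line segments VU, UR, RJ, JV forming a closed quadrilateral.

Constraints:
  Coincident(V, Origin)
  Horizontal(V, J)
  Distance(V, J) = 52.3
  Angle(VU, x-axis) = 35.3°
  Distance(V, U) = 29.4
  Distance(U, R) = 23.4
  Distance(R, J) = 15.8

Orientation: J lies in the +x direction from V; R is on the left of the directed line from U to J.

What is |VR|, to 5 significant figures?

49.627

Checks: |UR| = 23.40 ✓; |RJ| = 15.80 ✓.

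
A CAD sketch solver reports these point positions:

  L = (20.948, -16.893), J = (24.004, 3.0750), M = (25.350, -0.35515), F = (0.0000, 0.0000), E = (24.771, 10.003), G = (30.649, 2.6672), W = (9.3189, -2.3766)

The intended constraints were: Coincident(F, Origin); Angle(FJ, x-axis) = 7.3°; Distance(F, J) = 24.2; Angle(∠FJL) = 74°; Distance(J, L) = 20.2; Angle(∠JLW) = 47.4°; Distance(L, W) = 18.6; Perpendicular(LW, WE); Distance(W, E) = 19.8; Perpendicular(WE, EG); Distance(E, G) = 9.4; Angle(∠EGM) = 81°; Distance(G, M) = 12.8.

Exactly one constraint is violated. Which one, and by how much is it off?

Distance(G, M) = 12.8 — off by 6.70.

F = (0.00, 0.00) ✓; FJ at 7.300° ✓; |FJ| = 24.20 ✓; ∠FJL = 74.00° ✓; |JL| = 20.20 ✓; ∠JLW = 47.40° ✓; |LW| = 18.60 ✓; ∠(LW, WE) = 90.00° ✓; |WE| = 19.80 ✓; ∠(WE, EG) = 90.00° ✓; |EG| = 9.400 ✓; ∠EGM = 80.99° ✓; |GM| = 6.100 ✗.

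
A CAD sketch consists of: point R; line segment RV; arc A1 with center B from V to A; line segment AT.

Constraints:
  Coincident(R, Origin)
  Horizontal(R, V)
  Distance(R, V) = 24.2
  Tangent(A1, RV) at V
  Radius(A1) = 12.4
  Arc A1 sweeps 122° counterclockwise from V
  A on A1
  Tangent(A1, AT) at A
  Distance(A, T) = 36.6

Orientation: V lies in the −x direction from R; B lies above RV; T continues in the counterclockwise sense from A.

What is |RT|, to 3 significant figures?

60.0

R is at the origin; R and V share the same y with |RV| = 24.2 and V on the −x side, so V = (-24.2, 0.00). A1 meets RV tangentially, so BV is at right angles to RV, so B = V + (0, 12.4) = (-24.2, 12.4). On A1, V sits at bearing -90° from B; a 122° counterclockwise sweep puts A at bearing 32°, so A = B + 12.4·(cos 32°, sin 32°) = (-13.7, 19.0). A1 meets AT tangentially, so BA is at right angles to AT, so AT runs along (−sin 32°, cos 32°); with |AT| = 36.6, T = (-33.1, 50.0). Then |RT| = |T − R| = 60.0.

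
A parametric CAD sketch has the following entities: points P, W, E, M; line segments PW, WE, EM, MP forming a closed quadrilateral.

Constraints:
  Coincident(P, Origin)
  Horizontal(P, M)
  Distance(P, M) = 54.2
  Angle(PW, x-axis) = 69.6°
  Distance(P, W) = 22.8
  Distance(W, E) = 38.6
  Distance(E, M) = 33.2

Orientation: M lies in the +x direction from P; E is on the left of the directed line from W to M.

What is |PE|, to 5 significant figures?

55.236

Checks: |WE| = 38.60 ✓; |EM| = 33.20 ✓.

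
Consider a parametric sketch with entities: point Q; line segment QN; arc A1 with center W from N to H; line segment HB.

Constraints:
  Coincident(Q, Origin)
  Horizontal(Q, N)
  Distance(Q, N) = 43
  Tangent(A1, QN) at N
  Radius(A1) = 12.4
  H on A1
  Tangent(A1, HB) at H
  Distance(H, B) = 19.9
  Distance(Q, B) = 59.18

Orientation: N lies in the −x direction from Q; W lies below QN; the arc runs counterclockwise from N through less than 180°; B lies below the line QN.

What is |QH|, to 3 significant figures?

57.1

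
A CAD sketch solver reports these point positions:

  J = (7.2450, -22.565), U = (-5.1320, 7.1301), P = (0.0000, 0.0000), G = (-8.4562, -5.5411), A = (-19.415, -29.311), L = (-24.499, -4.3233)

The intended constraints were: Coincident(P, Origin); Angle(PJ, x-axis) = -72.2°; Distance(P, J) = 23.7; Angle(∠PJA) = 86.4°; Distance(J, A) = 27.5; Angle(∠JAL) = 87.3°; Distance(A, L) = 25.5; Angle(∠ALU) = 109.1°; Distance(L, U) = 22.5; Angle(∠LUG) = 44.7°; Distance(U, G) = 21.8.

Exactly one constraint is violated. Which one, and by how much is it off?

Distance(U, G) = 21.8 — off by 8.70.

P = (0.00, 0.00) ✓; PJ at -72.20° ✓; |PJ| = 23.70 ✓; ∠PJA = 86.40° ✓; |JA| = 27.50 ✓; ∠JAL = 87.30° ✓; |AL| = 25.50 ✓; ∠ALU = 109.1° ✓; |LU| = 22.50 ✓; ∠LUG = 44.70° ✓; |UG| = 13.10 ✗.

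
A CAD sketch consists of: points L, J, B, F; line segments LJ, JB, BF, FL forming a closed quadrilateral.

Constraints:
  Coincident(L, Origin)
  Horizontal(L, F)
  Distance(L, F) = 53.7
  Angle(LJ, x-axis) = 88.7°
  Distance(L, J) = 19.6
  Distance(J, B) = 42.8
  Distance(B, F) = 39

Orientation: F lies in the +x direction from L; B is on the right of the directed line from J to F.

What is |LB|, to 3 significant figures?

27.0

L is at the origin; L and F share the same y with |LF| = 53.7 and F in +x, so F = (53.7, 0). LJ runs at 88.7° with |LJ| = 19.6, so J = (0.445, 19.6). B is determined by |JB| = 42.8 and |BF| = 39.0 together: it lies at the intersection of circle(J, 42.8) and circle(F, 39.0). With |JF| = 56.7, the foot of the radical line on JF is 31.1 from J and the perpendicular offset is √(42.8² − 31.1²) = 29.4. Taking the right-of-JF solution: B = (19.5, -18.7).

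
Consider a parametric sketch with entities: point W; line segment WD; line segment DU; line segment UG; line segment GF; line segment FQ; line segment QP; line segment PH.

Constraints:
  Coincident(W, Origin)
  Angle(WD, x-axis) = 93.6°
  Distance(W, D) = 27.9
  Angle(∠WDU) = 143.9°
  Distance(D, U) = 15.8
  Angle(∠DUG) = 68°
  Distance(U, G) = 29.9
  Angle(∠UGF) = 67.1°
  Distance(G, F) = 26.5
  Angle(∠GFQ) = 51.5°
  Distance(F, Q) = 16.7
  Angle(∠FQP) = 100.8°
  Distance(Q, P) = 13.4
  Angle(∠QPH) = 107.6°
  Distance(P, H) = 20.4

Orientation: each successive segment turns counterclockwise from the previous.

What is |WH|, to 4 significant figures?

19.48

∠FQP = 100.8° gives QP at -157.7° from the x-axis; with |QP| = 13.4, P = (-21.15, 20.09). ∠QPH = 107.6° gives PH at -85.30° from the x-axis; with |PH| = 20.4, H = (-19.48, -0.2449). Then |WH| = |H − W| = 19.48.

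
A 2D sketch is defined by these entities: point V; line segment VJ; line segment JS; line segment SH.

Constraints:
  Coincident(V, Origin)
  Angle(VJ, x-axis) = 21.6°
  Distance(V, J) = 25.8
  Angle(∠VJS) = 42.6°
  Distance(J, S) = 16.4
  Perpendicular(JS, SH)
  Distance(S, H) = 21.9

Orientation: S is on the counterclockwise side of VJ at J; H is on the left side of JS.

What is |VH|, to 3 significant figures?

5.14

V is at the origin; VJ runs at 21.6° with length 25.8, so J = 25.8·(cos 21.6°, sin 21.6°) = (24.0, 9.50). ∠VJS = 42.6°, so JS runs at 21.6° + (180° − 42.6°) = 159° from the x-axis; with |JS| = 16.4, S = J + 16.4·(cos 159°, sin 159°) = (8.68, 15.4). The perpendicularity gives SH at right angles to JS; with |SH| = 21.9 on the left of JS, H = S + 21.9·(-0.358, -0.934) = (0.829, -5.07). Then |VH| = |H − V| = 5.14.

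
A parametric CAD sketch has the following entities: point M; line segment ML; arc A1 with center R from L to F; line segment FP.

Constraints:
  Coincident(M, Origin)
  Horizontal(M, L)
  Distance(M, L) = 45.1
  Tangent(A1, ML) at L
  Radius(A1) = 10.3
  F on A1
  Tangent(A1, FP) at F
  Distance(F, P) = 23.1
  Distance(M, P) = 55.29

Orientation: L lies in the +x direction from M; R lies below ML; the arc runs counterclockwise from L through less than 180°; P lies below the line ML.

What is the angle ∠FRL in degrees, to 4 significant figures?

108.0°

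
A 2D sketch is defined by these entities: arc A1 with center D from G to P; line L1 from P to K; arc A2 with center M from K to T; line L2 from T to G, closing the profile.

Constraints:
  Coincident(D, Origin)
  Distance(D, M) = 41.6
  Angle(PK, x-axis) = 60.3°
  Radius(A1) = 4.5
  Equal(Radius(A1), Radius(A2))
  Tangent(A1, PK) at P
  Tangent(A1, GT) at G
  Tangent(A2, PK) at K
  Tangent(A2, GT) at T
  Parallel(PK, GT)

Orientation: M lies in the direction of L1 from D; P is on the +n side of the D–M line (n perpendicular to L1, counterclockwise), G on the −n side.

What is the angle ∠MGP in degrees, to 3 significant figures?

83.8°

D is at the origin and M lies 41.6 along u from D, so M = 41.6·u = (20.6, 36.1). Tangency of A1 to both parallel lines with radius 4.5 puts P and G at D ± 4.5·n: P = (-3.91, 2.23), G = (3.91, -2.23). Then cos ∠MGP = GM·GP / (|GM||GP|), giving 83.8°.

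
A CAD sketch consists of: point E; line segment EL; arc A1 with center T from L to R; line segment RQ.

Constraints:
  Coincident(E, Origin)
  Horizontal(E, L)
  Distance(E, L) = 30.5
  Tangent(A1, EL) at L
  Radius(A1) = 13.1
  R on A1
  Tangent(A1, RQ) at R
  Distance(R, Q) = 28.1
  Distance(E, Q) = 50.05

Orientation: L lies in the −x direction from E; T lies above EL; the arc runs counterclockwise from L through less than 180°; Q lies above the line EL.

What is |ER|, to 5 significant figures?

24.135

Checks: |TL| = 13.10 ✓; |TR| = 13.10 ✓; ∠(TR, RQ) = 90.00° ✓; |RQ| = 28.10 ✓; |EQ| = 50.05 ✓.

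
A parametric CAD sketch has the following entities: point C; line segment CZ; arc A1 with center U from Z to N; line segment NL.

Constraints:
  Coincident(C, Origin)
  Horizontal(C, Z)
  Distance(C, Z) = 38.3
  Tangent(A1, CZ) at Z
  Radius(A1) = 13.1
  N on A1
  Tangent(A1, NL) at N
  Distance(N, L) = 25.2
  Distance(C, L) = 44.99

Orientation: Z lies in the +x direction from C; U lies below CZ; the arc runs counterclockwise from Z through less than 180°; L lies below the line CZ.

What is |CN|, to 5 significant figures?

28.204

Checks: |UN| = 13.10 ✓; ∠(UN, NL) = 90.00° ✓; |NL| = 25.20 ✓; |CL| = 44.99 ✓.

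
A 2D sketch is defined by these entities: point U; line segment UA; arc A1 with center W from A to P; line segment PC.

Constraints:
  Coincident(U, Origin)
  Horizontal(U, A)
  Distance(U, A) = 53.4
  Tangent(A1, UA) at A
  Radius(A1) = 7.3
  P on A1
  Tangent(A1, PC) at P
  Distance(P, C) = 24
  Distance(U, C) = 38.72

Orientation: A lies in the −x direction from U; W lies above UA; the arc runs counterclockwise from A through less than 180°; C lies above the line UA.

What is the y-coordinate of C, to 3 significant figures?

21.1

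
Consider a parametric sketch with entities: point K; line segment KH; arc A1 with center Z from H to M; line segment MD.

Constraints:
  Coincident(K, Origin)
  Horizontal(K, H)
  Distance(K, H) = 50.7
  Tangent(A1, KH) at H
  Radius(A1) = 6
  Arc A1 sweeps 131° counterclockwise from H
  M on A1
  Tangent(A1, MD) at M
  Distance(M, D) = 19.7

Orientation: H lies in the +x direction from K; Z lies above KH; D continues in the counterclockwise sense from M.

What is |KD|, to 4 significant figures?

49.04

On A1, H sits at bearing -90° from Z; a 131° counterclockwise sweep puts M at bearing 41°, so M = Z + 6.0·(cos 41°, sin 41°) = (55.23, 9.936). Since A1 is tangent to MD there, ZM ⟂ MD, so MD runs along (−sin 41°, cos 41°); with |MD| = 19.7, D = (42.30, 24.80). Then |KD| = |D − K| = 49.04.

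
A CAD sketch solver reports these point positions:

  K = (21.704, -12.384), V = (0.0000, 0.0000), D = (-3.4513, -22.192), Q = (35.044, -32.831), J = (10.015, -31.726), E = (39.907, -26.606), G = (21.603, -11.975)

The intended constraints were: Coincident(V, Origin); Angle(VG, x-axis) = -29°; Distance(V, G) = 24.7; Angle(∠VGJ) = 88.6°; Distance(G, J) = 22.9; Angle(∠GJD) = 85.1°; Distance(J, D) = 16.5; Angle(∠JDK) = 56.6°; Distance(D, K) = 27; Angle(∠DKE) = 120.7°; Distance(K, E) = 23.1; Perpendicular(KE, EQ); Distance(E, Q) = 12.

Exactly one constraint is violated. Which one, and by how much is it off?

Distance(E, Q) = 12 — off by 4.10.

V = (0.00, 0.00) ✓; VG at -29.00° ✓; |VG| = 24.70 ✓; ∠VGJ = 88.60° ✓; |GJ| = 22.90 ✓; ∠GJD = 85.10° ✓; |JD| = 16.50 ✓; ∠JDK = 56.60° ✓; |DK| = 27.00 ✓; ∠DKE = 120.7° ✓; |KE| = 23.10 ✓; ∠(KE, EQ) = 90.00° ✓; |EQ| = 7.899 ✗.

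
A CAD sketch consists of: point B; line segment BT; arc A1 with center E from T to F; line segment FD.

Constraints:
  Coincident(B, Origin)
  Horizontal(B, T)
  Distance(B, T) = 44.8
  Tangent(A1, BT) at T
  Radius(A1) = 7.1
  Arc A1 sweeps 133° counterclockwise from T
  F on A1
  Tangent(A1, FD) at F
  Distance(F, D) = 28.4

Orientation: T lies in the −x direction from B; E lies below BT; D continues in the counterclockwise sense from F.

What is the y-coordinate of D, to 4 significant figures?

-32.71

B is at the origin; B and T share the same y with |BT| = 44.8 and T on the −x side, so T = (-44.80, 0.000). A1 meets BT tangentially, so ET is at right angles to BT, so E = T + (0, -7.1) = (-44.80, -7.100). On A1, T sits at bearing 90° from E; a 133° counterclockwise sweep puts F at bearing 223°, so F = E + 7.1·(cos 223°, sin 223°) = (-49.99, -11.94). The tangent condition forces EF to be normal to FD, so FD runs along (−sin 223°, cos 223°); with |FD| = 28.4, D = (-30.62, -32.71). So D.y = -32.71.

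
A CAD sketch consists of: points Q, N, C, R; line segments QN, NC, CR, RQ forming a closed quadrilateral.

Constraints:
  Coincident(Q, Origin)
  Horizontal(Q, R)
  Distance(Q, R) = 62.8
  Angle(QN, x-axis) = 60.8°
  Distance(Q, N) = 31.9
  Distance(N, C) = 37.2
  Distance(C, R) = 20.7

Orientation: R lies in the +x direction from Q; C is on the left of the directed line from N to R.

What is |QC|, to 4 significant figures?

53.98

Q is at the origin; Q and R share the same y with |QR| = 62.8 and R in +x, so R = (62.8, 0). QN runs at 60.8° with |QN| = 31.9, so N = (15.56, 27.85). C is determined by |NC| = 37.2 and |CR| = 20.7 together: it lies at the intersection of circle(N, 37.2) and circle(R, 20.7). With |NR| = 54.83, the foot of the radical line on NR is 36.13 from N and the perpendicular offset is √(37.2² − 36.13²) = 8.865. Taking the left-of-NR solution: C = (51.19, 17.14).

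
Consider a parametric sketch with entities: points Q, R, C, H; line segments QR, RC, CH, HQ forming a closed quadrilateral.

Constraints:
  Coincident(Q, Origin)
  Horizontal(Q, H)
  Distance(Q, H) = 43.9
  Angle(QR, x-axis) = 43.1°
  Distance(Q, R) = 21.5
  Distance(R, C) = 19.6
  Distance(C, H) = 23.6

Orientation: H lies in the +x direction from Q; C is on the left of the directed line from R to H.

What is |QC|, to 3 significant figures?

40.3

Checks: Q = (0.00, 0.00) ✓; |RC| = 19.60 ✓; |CH| = 23.60 ✓.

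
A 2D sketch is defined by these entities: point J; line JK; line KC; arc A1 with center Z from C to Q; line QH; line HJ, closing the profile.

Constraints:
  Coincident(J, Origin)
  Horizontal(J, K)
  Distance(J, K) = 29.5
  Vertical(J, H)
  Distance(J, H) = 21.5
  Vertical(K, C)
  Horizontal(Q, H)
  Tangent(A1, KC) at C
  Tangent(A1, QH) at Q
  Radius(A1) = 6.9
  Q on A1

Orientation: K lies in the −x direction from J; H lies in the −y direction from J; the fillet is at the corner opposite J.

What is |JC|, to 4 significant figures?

32.92

J is at the origin; JK is horizontal with |JK| = 29.5 and K on the −x side, so K = (-29.50, 0.000). J and H share the same x with |JH| = 21.5 and H on the −y side, so H = (0.000, -21.50). The virtual corner opposite J is at (-29.50, -21.50). Since A1 is tangent to KC there, ZC ⟂ KC and the tangent condition forces ZQ to be normal to QH, with radius 6.9, so the center Z sits 6.9 in from both sides at Z = (-22.60, -14.60). That places the tangent points at C = (-29.50, -14.60) on KC and Q = (-22.60, -21.50) on QH. Then |JC| = |C − J| = 32.92.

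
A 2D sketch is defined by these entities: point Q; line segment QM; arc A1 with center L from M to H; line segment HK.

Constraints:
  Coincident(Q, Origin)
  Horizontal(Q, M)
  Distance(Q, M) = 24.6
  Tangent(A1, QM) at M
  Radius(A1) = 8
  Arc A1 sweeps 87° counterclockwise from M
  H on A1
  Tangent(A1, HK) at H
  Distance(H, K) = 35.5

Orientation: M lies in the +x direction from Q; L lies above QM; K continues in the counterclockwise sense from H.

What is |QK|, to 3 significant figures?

55.1

On A1, M sits at bearing -90° from L; an 87° counterclockwise sweep puts H at bearing -3°, so H = L + 8.0·(cos -3°, sin -3°) = (32.6, 7.58). The tangent condition forces LH to be normal to HK, so HK runs along (−sin -3°, cos -3°); with |HK| = 35.5, K = (34.4, 43.0). Then |QK| = |K − Q| = 55.1.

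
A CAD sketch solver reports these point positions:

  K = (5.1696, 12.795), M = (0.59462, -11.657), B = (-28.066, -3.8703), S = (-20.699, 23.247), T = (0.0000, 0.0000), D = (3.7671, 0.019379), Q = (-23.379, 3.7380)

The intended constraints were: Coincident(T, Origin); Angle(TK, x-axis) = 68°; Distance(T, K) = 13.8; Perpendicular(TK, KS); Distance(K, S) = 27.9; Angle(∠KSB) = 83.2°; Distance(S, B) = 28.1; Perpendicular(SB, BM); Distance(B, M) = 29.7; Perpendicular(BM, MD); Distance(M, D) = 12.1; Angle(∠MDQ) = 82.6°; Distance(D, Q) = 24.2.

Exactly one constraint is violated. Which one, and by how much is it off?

Distance(D, Q) = 24.2 — off by 3.20.

T = (0.00, 0.00) ✓; TK at 68.00° ✓; |TK| = 13.80 ✓; ∠(TK, KS) = 90.00° ✓; |KS| = 27.90 ✓; ∠KSB = 83.20° ✓; |SB| = 28.10 ✓; ∠(SB, BM) = 90.00° ✓; |BM| = 29.70 ✓; ∠(BM, MD) = 90.00° ✓; |MD| = 12.10 ✓; ∠MDQ = 82.60° ✓; |DQ| = 27.40 ✗.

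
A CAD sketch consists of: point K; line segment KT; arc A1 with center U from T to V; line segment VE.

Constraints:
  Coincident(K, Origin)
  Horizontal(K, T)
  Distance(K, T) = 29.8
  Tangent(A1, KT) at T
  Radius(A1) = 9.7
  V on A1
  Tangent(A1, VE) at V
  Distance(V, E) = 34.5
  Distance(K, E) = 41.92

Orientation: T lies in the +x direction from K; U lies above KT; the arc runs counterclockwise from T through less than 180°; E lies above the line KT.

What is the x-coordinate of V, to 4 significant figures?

36.44

Checks: |UV| = 9.700 ✓; ∠(UV, VE) = 90.00° ✓; |VE| = 34.50 ✓; |KE| = 41.92 ✓.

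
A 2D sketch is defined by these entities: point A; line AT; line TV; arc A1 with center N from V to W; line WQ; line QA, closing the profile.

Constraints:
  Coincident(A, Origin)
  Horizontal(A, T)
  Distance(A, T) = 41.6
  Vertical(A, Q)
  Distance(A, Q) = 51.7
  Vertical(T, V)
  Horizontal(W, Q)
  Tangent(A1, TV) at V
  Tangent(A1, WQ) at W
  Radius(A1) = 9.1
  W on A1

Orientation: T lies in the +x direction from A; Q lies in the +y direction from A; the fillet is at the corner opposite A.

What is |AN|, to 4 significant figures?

53.58

A is at the origin; AT is horizontal with |AT| = 41.6 and T on the +x side, so T = (41.60, 0.000). A and Q share the same x with |AQ| = 51.7 and Q on the +y side, so Q = (0.000, 51.70). The virtual corner opposite A is at (41.60, 51.70). Tangency of A1 to TV means the radius NV is perpendicular to TV and A1 meets WQ tangentially, so NW is at right angles to WQ, with radius 9.1, so the center N sits 9.1 in from both sides at N = (32.50, 42.60). Then |AN| = |N − A| = 53.58.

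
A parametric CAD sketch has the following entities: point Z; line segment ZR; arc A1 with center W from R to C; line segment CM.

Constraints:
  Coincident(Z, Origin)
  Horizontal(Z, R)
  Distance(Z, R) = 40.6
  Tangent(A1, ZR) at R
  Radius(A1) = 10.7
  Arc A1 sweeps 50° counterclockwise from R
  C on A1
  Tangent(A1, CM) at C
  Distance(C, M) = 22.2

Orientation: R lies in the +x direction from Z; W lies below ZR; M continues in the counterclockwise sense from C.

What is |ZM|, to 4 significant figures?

27.62

Z is at the origin; ZR is horizontal with |ZR| = 40.6 and R on the +x side, so R = (40.60, 0.000). Since A1 is tangent to ZR there, WR ⟂ ZR, so W = R + (0, -10.7) = (40.60, -10.70). On A1, R sits at bearing 90° from W; a 50° counterclockwise sweep puts C at bearing 140°, so C = W + 10.7·(cos 140°, sin 140°) = (32.40, -3.822). The tangent condition forces WC to be normal to CM, so CM runs along (−sin 140°, cos 140°); with |CM| = 22.2, M = (18.13, -20.83). Then |ZM| = |M − Z| = 27.62.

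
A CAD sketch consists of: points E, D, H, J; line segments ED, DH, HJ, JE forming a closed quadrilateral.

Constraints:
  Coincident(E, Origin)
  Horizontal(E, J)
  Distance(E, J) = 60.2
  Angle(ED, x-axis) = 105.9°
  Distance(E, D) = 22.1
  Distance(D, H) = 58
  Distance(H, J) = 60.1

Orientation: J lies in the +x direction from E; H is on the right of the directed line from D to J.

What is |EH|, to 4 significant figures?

35.91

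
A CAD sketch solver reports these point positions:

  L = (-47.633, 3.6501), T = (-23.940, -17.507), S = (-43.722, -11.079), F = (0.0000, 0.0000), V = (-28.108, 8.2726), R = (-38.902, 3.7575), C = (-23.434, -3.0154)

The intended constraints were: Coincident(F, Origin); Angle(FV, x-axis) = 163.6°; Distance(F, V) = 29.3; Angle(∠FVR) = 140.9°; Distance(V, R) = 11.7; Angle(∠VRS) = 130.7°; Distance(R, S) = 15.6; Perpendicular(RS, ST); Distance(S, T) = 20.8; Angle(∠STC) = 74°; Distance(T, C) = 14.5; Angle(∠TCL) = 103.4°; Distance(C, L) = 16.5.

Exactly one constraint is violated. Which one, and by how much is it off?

Distance(C, L) = 16.5 — off by 8.60.

F = (0.00, 0.00) ✓; FV at 163.6° ✓; |FV| = 29.30 ✓; ∠FVR = 140.9° ✓; |VR| = 11.70 ✓; ∠VRS = 130.7° ✓; |RS| = 15.60 ✓; ∠(RS, ST) = 90.00° ✓; |ST| = 20.80 ✓; ∠STC = 74.00° ✓; |TC| = 14.50 ✓; ∠TCL = 103.4° ✓; |CL| = 25.10 ✗.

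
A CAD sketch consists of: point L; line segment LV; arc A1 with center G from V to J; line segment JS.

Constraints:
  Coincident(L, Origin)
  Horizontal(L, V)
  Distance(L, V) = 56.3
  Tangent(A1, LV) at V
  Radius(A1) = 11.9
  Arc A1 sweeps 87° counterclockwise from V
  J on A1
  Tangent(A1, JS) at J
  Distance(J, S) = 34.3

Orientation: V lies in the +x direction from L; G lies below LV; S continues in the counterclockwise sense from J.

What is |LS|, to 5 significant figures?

62.366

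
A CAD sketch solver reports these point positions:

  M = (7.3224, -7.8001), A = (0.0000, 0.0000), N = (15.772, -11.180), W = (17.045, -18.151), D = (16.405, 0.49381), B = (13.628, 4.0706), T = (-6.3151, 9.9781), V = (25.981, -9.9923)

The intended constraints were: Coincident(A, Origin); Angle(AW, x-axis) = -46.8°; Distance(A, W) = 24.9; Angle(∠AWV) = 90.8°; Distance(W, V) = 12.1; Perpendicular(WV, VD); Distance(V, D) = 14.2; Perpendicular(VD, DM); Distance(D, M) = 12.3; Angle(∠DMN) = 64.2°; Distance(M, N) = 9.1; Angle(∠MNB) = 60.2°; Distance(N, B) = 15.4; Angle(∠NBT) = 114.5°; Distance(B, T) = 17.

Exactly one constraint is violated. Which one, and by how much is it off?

Distance(B, T) = 17 — off by 3.80.

A = (0.00, 0.00) ✓; AW at -46.80° ✓; |AW| = 24.90 ✓; ∠AWV = 90.80° ✓; |WV| = 12.10 ✓; ∠(WV, VD) = 90.01° ✓; |VD| = 14.20 ✓; ∠(VD, DM) = 90.00° ✓; |DM| = 12.30 ✓; ∠DMN = 64.20° ✓; |MN| = 9.101 ✓; ∠MNB = 60.20° ✓; |NB| = 15.40 ✓; ∠NBT = 114.5° ✓; |BT| = 20.80 ✗.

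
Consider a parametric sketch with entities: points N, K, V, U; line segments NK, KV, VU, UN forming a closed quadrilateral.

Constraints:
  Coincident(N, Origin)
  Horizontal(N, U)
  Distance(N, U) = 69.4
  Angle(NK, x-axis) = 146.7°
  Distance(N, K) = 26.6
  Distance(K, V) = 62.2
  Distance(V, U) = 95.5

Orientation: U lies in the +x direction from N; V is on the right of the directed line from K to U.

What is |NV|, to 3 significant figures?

49.0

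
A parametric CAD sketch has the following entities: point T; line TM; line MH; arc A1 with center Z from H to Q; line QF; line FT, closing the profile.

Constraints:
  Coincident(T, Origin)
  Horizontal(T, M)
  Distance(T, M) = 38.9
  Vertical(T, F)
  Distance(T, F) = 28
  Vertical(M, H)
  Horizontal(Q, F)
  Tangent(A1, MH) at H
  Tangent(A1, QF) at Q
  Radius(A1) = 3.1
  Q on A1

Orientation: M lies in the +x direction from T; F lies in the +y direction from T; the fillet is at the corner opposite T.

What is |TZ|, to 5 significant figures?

43.608

T is at the origin; T and M share the same y with |TM| = 38.9 and M on the +x side, so M = (38.900, 0.0000). TF is vertical with |TF| = 28.0 and F on the +y side, so F = (0.0000, 28.000). The virtual corner opposite T is at (38.900, 28.000). A1 meets MH tangentially, so ZH is at right angles to MH and the tangent condition forces ZQ to be normal to QF, with radius 3.1, so the center Z sits 3.1 in from both sides at Z = (35.800, 24.900). Then |TZ| = |Z − T| = 43.608.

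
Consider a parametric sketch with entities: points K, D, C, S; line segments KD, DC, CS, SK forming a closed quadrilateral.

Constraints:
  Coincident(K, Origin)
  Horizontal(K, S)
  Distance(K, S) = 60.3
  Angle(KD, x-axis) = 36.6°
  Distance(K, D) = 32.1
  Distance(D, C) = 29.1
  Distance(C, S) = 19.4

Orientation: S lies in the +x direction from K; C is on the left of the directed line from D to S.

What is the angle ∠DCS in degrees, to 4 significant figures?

107.3°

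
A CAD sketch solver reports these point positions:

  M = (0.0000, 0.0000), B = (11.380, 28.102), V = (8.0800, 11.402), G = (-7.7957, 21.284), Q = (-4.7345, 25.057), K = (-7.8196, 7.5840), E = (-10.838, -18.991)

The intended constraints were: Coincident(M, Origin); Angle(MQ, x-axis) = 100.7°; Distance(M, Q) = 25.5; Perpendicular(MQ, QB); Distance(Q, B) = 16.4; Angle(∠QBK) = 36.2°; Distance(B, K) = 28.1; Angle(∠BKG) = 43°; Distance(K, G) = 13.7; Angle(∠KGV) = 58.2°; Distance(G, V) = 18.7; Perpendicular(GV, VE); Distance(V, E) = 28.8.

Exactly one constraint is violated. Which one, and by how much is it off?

Distance(V, E) = 28.8 — off by 7.00.

M = (0.00, 0.00) ✓; MQ at 100.7° ✓; |MQ| = 25.50 ✓; ∠(MQ, QB) = 90.00° ✓; |QB| = 16.40 ✓; ∠QBK = 36.20° ✓; |BK| = 28.10 ✓; ∠BKG = 43.00° ✓; |KG| = 13.70 ✓; ∠KGV = 58.20° ✓; |GV| = 18.70 ✓; ∠(GV, VE) = 90.00° ✓; |VE| = 35.80 ✗.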